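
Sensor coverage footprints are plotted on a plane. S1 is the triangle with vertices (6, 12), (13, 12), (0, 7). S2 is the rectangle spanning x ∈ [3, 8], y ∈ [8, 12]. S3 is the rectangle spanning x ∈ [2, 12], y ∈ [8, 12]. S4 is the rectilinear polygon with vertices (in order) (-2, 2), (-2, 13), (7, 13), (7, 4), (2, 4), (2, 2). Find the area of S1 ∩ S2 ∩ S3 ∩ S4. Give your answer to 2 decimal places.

8.56

The intersection is the polygon with vertices (3,8.154), (3,9.5), (6,12), (7,12), (7,9.692).
By the shoelace formula its area is 8.56.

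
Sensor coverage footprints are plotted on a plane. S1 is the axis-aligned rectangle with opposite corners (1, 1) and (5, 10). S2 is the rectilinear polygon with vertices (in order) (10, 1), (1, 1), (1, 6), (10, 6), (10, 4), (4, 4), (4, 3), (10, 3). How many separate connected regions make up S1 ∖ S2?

2

S1 ∖ S2 splits into 2 disjoint pieces (area 1, area 16).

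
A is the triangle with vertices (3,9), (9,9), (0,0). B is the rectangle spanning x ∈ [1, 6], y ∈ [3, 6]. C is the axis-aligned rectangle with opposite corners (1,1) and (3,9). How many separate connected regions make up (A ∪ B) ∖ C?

(A ∪ B) ∖ C splits into 2 disjoint pieces (area 22.5, area 1).

2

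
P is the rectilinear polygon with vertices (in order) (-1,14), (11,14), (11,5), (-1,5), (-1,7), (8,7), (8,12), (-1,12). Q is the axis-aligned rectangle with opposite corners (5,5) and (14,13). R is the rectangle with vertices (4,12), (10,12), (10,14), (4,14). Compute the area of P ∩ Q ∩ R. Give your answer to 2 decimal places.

5.00

The intersection is the polygon with vertices (5,12), (5,13), (10,13), (10,12), (8,12).
By the shoelace formula its area is 5.00.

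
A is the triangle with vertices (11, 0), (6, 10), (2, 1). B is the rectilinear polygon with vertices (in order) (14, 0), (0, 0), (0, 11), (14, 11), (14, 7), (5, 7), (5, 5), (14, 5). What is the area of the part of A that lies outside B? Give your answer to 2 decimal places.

6.00

|A| = 42.5, |A∩B| = 36.5.
|A ∖ B| = |A| − |A∩B| = 42.5 − 36.5 = 6.00.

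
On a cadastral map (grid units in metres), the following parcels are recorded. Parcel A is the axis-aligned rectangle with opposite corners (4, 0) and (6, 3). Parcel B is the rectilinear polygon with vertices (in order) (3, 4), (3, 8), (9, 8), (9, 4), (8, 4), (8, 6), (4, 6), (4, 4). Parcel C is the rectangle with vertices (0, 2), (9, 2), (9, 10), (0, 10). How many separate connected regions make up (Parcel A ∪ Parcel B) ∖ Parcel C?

(Parcel A ∪ Parcel B) ∖ Parcel C is a single connected region.

1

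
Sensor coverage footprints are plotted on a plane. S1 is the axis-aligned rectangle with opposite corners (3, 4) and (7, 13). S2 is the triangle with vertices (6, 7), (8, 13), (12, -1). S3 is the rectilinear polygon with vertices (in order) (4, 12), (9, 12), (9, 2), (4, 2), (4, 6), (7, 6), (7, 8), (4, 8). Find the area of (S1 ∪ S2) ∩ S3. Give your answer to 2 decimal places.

|S1 ∪ S2| = 59.8333.
|(S1 ∪ S2) ∩ S3| = 31.77.

31.77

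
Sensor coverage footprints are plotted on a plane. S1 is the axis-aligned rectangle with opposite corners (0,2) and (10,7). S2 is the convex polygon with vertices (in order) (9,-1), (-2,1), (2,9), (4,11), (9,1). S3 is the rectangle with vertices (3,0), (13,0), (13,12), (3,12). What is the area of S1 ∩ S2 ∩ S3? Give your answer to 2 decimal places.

The intersection is the polygon with vertices (8.5,2), (3,2), (3,7), (6,7).
By the shoelace formula its area is 21.25.

21.25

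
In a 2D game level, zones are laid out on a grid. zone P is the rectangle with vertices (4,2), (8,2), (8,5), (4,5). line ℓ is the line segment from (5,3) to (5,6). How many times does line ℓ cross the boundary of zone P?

The segment meets the boundary at (5,5).

1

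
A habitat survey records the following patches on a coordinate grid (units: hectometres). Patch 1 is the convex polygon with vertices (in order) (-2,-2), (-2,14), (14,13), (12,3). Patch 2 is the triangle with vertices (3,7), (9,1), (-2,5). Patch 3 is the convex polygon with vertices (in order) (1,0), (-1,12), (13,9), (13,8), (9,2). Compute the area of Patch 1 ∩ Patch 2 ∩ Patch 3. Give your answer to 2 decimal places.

18.80

The intersection is the polygon with vertices (0.306,4.161), (0.031,5.812), (3,7), (8.2,1.8), (7.37,1.593).
By the shoelace formula its area is 18.80.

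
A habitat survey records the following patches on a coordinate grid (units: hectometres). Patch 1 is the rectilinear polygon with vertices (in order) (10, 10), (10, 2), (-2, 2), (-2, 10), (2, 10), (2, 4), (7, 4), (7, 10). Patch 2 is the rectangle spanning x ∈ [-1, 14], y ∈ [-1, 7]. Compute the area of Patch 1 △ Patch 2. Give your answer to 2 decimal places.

106.00

|Patch 1| = 66, |Patch 2| = 120, |Patch 1∩Patch 2| = 40.
|Patch 1 △ Patch 2| = |Patch 1| + |Patch 2| − 2·|Patch 1∩Patch 2| = 66 + 120 − 80 = 106.00.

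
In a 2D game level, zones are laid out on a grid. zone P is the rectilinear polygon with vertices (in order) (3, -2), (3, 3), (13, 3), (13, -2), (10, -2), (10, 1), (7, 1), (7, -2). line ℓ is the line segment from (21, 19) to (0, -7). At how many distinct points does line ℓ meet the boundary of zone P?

The segment meets the boundary at (4.038,-2), (8.077,3).

2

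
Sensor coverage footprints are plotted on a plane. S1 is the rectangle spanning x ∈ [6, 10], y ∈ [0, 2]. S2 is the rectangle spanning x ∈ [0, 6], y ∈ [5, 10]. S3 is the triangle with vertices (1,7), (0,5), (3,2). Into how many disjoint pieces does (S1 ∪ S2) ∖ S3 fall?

2

(S1 ∪ S2) ∖ S3 splits into 2 disjoint pieces (area 8, area 28.2).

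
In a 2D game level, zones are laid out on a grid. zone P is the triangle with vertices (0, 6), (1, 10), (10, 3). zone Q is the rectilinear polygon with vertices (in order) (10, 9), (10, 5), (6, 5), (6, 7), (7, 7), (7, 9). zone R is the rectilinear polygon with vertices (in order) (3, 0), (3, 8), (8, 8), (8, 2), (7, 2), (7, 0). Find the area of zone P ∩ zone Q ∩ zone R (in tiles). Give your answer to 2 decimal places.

The intersection is the polygon with vertices (6,5), (6,6.111), (7.429,5).
By the shoelace formula its area is 0.79.

0.79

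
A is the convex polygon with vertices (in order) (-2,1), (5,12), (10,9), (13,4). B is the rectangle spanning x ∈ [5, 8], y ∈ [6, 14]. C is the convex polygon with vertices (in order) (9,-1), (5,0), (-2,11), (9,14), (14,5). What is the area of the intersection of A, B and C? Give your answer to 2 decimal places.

15.30

The intersection is the polygon with vertices (8,6), (5,6), (5,12), (8,10.2).
By the shoelace formula its area is 15.30.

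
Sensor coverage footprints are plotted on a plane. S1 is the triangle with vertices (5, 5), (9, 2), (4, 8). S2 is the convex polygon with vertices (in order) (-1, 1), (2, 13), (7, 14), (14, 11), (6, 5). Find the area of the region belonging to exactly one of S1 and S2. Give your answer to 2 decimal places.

|S1| = 4.5, |S2| = 91, |S1∩S2| = 2.3545.
|S1 △ S2| = |S1| + |S2| − 2·|S1∩S2| = 4.5 + 91 − 4.7089 = 90.79.

90.79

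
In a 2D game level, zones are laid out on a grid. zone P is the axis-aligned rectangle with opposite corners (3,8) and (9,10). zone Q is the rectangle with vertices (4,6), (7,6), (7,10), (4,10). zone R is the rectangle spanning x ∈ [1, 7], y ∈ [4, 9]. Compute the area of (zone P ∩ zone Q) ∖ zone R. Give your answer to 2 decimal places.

|zone P ∩ zone Q| = 6.
|(zone P ∩ zone Q) ∩ zone R| = 3.
|(zone P ∩ zone Q) ∖ zone R| = 6 − 3 = 3.00.

3.00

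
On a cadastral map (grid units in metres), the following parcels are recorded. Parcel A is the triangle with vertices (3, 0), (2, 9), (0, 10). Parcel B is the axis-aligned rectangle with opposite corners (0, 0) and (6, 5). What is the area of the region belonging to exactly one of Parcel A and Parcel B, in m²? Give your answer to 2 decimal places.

33.78

|Parcel A| = 8.5, |Parcel B| = 30, |Parcel A∩Parcel B| = 2.3611.
|Parcel A △ Parcel B| = |Parcel A| + |Parcel B| − 2·|Parcel A∩Parcel B| = 8.5 + 30 − 4.7222 = 33.78.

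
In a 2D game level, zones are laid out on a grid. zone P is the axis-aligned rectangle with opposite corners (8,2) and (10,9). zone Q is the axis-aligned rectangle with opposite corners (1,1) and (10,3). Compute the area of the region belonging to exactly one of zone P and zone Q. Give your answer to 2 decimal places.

|zone P∩zone Q|: x∈[8,10], y∈[2,3] → 2·1 = 2.
|zone P △ zone Q| = |zone P| + |zone Q| − 2·|zone P∩zone Q| = 14 + 18 − 4 = 28.00.

28.00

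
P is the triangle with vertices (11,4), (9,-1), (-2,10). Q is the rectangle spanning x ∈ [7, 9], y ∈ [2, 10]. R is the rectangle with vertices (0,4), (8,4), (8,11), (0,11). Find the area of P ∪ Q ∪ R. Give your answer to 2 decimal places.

81.50

By inclusion–exclusion:
Individual areas: |P| = 38.5, |Q| = 16, |R| = 56.
|P∩Q| = 6.7692.
|P∩R| = 17.8462.
|Q∩R|: x∈[7,8], y∈[4,10] → 1·6 = 6.
|P∩Q∩R| = 1.6154.
|P ∪ Q ∪ R| = 110.5 − 30.6154 + 1.6154 = 81.50.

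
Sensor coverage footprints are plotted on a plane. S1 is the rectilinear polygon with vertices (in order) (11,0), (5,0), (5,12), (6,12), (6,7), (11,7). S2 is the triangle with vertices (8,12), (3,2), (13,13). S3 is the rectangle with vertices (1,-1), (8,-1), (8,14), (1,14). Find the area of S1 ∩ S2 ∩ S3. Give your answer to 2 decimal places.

3.56

The intersection is the polygon with vertices (6,8), (6,7), (7.545,7), (5,4.2), (5,6).
By the shoelace formula its area is 3.56.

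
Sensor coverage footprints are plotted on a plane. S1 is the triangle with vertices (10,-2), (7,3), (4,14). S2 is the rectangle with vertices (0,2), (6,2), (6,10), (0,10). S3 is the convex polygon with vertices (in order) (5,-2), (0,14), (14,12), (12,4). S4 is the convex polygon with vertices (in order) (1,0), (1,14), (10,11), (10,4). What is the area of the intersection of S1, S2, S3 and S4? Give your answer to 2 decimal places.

1.18

The intersection is the polygon with vertices (6,8.667), (6,6.667), (5.091,10), (5.5,10).
By the shoelace formula its area is 1.18.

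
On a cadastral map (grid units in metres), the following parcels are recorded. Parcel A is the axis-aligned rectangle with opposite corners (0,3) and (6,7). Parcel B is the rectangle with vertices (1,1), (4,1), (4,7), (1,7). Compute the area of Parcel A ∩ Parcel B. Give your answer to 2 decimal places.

12.00

|Parcel A∩Parcel B|: x∈[1,4], y∈[3,7] → 3·4 = 12.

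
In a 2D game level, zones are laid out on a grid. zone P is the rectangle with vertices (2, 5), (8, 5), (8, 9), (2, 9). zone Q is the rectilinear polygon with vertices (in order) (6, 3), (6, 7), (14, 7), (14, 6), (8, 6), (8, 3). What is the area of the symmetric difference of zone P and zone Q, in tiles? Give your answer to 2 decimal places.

30.00

|zone P| = 24, |zone Q| = 14, |zone P∩zone Q| = 4.
|zone P △ zone Q| = |zone P| + |zone Q| − 2·|zone P∩zone Q| = 24 + 14 − 8 = 30.00.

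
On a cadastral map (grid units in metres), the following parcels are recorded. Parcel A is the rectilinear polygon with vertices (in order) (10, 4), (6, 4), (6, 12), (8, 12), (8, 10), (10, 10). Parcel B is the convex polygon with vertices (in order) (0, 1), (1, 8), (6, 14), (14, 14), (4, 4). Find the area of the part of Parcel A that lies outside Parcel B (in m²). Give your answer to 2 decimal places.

|Parcel A| = 28, |Parcel A∩Parcel B| = 12.
|Parcel A ∖ Parcel B| = |Parcel A| − |Parcel A∩Parcel B| = 28 − 12 = 16.00.

16.00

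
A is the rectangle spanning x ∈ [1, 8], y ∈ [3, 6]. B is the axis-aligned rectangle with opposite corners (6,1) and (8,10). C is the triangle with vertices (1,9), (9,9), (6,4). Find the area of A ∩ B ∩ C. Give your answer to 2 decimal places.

1.20

The intersection is the polygon with vertices (6,6), (7.2,6), (6,4).
By the shoelace formula its area is 1.20.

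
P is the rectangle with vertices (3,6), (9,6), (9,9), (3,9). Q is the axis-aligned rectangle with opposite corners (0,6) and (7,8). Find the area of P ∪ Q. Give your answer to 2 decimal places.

By inclusion–exclusion:
Individual areas: |P| = 18, |Q| = 14.
|P∩Q|: x∈[3,7], y∈[6,8] → 4·2 = 8.
|P ∪ Q| = 32 − 8 = 24.00.

24.00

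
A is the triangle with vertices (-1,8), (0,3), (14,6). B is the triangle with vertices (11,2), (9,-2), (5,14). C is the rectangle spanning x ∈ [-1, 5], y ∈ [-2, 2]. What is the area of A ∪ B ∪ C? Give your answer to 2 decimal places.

80.34

By inclusion–exclusion:
Individual areas: |A| = 36.5, |B| = 24, |C| = 24.
|A∩B| = 4.1573.
|A∩C| = 0.
|B∩C| = 0.
|A∩B∩C| = 0.
|A ∪ B ∪ C| = 84.5 − 4.1573 + 0 = 80.34.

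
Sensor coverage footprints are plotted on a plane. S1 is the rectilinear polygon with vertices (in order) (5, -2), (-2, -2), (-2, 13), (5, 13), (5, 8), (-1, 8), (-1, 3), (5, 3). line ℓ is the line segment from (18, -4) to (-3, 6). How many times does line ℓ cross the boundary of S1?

4

The segment meets the boundary at (-2,5.524), (-1,5.048), (3.3,3), (5,2.19).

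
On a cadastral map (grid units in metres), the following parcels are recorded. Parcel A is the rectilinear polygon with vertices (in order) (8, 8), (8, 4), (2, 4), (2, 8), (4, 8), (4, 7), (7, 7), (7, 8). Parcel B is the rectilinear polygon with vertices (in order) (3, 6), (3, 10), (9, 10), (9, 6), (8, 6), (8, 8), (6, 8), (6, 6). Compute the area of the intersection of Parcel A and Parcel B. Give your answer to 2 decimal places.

4.00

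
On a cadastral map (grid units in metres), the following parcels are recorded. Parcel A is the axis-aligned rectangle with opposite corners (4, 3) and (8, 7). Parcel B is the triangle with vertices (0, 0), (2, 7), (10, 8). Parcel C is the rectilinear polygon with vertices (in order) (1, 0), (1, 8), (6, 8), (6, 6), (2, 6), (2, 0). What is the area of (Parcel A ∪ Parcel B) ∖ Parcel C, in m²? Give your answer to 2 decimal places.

|Parcel A ∪ Parcel B| = 34.2.
|(Parcel A ∪ Parcel B) ∩ Parcel C| = 9.05.
|(Parcel A ∪ Parcel B) ∖ Parcel C| = 34.2 − 9.05 = 25.15.

25.15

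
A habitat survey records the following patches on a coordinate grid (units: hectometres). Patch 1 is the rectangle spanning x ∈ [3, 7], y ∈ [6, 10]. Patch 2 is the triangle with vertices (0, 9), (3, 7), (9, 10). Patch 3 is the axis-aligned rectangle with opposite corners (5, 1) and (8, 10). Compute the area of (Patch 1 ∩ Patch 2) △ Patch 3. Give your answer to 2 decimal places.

28.56

|Patch 1 ∩ Patch 2| = 6.2222.
|(Patch 1 ∩ Patch 2) ∩ Patch 3| = 2.3333.
|(Patch 1 ∩ Patch 2) △ Patch 3| = 6.2222 + 27 − 4.6667 = 28.56.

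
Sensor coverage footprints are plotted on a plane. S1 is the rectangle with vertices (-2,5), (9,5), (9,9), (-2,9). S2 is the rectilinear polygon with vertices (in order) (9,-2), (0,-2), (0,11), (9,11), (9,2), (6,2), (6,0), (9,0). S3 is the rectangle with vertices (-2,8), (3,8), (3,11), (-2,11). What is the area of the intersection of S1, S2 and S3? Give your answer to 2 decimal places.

3.00

The intersection is the polygon with vertices (0,9), (3,9), (3,8), (0,8).
By the shoelace formula its area is 3.00.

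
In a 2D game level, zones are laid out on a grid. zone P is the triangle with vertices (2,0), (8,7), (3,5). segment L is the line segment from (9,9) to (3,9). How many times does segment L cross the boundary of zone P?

0

The segment lies entirely outside zone P and never meets its boundary.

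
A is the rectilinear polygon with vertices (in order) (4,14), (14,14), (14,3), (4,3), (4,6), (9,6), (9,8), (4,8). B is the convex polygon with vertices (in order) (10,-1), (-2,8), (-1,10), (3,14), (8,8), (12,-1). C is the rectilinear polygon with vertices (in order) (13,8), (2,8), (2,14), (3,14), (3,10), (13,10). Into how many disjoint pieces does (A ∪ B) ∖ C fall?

1

(A ∪ B) ∖ C is a single connected region.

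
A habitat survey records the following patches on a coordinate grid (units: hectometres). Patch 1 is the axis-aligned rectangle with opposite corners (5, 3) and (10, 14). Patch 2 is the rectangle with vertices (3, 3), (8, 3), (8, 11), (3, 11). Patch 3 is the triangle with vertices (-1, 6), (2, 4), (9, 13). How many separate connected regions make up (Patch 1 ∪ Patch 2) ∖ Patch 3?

(Patch 1 ∪ Patch 2) ∖ Patch 3 is a single connected region.

1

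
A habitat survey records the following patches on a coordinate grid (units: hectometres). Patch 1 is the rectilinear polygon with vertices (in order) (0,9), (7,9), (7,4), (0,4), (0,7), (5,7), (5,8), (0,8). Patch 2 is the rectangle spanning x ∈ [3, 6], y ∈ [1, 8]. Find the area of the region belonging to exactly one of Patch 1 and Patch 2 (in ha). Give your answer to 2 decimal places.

|Patch 1| = 30, |Patch 2| = 21, |Patch 1∩Patch 2| = 10.
|Patch 1 △ Patch 2| = |Patch 1| + |Patch 2| − 2·|Patch 1∩Patch 2| = 30 + 21 − 20 = 31.00.

31.00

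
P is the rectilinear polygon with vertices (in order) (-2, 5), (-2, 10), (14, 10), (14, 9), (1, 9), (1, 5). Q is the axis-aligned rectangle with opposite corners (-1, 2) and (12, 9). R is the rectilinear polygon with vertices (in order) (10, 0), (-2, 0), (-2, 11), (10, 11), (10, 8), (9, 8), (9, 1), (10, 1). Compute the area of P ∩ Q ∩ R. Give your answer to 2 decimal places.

8.00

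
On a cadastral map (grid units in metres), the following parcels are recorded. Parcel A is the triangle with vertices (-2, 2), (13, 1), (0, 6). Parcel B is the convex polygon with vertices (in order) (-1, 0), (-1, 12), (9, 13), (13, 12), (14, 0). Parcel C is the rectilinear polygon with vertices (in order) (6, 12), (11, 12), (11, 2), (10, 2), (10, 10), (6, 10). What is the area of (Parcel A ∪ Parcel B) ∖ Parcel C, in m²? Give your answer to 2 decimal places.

|Parcel A ∪ Parcel B| = 182.0333.
|(Parcel A ∪ Parcel B) ∩ Parcel C| = 18.
|(Parcel A ∪ Parcel B) ∖ Parcel C| = 182.0333 − 18 = 164.03.

164.03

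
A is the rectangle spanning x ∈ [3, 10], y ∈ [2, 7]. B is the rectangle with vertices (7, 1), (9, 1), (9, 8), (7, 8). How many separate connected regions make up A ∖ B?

2

A ∖ B splits into 2 disjoint pieces (area 5, area 20).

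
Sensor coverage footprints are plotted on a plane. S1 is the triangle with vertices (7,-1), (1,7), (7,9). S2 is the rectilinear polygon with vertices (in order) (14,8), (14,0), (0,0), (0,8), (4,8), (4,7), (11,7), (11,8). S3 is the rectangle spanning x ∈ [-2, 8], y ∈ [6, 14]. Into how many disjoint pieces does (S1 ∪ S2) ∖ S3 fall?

(S1 ∪ S2) ∖ S3 is a single connected region.

1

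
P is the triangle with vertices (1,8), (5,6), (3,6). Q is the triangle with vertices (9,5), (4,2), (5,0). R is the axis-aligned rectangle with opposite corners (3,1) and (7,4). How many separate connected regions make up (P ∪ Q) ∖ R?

(P ∪ Q) ∖ R splits into 3 disjoint pieces (area 2, area 1.3, area 0.65).

3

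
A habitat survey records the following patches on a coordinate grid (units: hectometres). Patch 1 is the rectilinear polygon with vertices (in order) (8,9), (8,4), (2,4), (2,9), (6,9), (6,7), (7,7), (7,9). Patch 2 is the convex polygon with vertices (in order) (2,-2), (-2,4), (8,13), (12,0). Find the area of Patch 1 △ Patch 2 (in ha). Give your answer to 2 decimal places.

91.18

|Patch 1| = 28, |Patch 2| = 117, |Patch 1∩Patch 2| = 26.9111.
|Patch 1 △ Patch 2| = |Patch 1| + |Patch 2| − 2·|Patch 1∩Patch 2| = 28 + 117 − 53.8222 = 91.18.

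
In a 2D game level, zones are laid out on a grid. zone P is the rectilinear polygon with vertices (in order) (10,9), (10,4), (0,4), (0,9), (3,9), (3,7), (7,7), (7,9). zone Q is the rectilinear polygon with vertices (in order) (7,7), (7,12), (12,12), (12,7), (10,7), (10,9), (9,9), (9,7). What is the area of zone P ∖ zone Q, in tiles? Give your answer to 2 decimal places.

38.00

|zone P| = 42, |zone P∩zone Q| = 4.
|zone P ∖ zone Q| = |zone P| − |zone P∩zone Q| = 42 − 4 = 38.00.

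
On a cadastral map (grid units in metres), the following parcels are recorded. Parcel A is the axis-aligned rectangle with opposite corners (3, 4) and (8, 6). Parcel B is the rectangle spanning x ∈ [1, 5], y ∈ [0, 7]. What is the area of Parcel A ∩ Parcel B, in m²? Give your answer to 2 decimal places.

4.00

|Parcel A∩Parcel B|: x∈[3,5], y∈[4,6] → 2·2 = 4.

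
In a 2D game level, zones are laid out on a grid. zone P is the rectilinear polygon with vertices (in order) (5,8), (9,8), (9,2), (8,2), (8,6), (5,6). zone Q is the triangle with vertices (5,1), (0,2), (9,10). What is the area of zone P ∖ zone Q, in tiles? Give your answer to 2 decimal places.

8.03

|zone P| = 12, |zone P∩zone Q| = 3.9722.
|zone P ∖ zone Q| = |zone P| − |zone P∩zone Q| = 12 − 3.9722 = 8.03.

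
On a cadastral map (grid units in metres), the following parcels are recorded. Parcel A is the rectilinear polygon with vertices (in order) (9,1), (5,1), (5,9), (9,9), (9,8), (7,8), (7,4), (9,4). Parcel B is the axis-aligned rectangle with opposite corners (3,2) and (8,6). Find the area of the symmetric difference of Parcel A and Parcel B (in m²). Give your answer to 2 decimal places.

24.00

|Parcel A| = 24, |Parcel B| = 20, |Parcel A∩Parcel B| = 10.
|Parcel A △ Parcel B| = |Parcel A| + |Parcel B| − 2·|Parcel A∩Parcel B| = 24 + 20 − 20 = 24.00.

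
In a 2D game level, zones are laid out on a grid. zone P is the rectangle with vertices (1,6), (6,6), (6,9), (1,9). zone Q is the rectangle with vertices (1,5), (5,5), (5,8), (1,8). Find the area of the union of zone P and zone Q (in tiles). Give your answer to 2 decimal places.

By inclusion–exclusion:
Individual areas: |zone P| = 15, |zone Q| = 12.
|zone P∩zone Q|: x∈[1,5], y∈[6,8] → 4·2 = 8.
|zone P ∪ zone Q| = 27 − 8 = 19.00.

19.00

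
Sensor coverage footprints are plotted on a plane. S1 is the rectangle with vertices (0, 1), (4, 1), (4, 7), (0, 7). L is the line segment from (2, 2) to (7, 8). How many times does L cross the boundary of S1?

1

The segment meets the boundary at (4,4.4).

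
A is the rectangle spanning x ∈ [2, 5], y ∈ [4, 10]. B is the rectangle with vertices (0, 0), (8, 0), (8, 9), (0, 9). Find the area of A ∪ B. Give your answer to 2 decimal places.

75.00

By inclusion–exclusion:
Individual areas: |A| = 18, |B| = 72.
|A∩B|: x∈[2,5], y∈[4,9] → 3·5 = 15.
|A ∪ B| = 90 − 15 = 75.00.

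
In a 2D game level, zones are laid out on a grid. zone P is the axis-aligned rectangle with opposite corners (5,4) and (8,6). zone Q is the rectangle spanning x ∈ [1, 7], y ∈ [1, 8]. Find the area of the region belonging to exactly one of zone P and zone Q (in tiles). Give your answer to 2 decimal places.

|zone P∩zone Q|: x∈[5,7], y∈[4,6] → 2·2 = 4.
|zone P △ zone Q| = |zone P| + |zone Q| − 2·|zone P∩zone Q| = 6 + 42 − 8 = 40.00.

40.00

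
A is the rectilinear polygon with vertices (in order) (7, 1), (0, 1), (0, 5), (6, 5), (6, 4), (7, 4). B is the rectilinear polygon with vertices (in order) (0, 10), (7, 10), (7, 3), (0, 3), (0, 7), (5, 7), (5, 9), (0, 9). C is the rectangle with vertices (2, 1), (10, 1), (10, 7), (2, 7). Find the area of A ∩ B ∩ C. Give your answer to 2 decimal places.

9.00

The intersection is the polygon with vertices (6,5), (6,4), (7,4), (7,3), (2,3), (2,5).
By the shoelace formula its area is 9.00.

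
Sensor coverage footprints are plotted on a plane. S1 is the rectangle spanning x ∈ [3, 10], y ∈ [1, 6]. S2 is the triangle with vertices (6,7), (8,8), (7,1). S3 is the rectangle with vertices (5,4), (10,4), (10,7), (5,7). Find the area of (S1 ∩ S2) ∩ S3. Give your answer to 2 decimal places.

2.48

The region (S1 ∩ S2) ∩ S3 is the polygon with vertices (7.429,4), (6.5,4), (6.167,6), (7.714,6).
By the shoelace formula its area is 2.48.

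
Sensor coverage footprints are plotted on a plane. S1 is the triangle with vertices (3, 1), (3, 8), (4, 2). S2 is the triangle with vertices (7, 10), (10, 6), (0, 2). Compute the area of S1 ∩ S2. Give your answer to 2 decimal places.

The intersection is the polygon with vertices (3,5.429), (3.36,5.84), (3.75,3.5), (3,3.2).
By the shoelace formula its area is 1.34.

1.34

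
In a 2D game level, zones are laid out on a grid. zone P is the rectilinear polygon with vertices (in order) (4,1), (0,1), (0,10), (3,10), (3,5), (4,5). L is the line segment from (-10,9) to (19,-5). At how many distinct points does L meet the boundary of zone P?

The segment meets the boundary at (4,2.241), (0,4.172).

2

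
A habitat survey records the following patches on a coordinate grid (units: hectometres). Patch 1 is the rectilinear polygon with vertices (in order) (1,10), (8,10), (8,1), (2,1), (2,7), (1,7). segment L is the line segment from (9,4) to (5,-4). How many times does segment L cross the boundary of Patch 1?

The segment meets the boundary at (8,2), (7.5,1).

2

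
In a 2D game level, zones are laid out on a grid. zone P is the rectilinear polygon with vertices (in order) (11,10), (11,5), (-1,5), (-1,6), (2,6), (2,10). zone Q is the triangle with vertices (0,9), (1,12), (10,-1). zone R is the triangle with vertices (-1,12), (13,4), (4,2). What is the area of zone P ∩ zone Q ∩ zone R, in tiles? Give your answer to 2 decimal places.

8.58

The intersection is the polygon with vertices (2,7), (2,10), (2.385,10), (5.846,5), (4,5).
By the shoelace formula its area is 8.58.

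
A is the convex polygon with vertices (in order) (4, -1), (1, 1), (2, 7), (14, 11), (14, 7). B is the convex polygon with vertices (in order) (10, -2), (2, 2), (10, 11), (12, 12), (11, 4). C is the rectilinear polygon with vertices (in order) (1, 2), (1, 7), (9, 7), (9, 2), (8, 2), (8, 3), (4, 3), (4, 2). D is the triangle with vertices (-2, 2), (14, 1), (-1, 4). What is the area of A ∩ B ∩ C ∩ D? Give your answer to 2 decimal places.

The intersection is the polygon with vertices (4,2), (2,2), (3.057,3.189), (4,3).
By the shoelace formula its area is 1.66.

1.66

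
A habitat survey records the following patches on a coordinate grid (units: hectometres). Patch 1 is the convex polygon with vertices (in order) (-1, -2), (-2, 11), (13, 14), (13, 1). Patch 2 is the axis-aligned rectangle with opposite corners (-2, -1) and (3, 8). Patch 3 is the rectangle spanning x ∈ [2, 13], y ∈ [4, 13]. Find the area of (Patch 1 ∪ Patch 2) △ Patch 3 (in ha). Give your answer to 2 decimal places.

|Patch 1 ∪ Patch 2| = 195.1923.
|(Patch 1 ∪ Patch 2) ∩ Patch 3| = 95.4.
|(Patch 1 ∪ Patch 2) △ Patch 3| = 195.1923 + 99 − 190.8 = 103.39.

103.39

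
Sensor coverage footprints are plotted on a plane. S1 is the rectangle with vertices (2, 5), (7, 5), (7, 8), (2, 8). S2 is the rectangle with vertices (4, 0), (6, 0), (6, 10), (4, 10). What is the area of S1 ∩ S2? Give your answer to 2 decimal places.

6.00

|S1∩S2|: x∈[4,6], y∈[5,8] → 2·3 = 6.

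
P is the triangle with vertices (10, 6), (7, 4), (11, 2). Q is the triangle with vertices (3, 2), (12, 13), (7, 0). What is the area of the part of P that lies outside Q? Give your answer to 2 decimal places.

5.44

|P| = 7, |P∩Q| = 1.5573.
|P ∖ Q| = |P| − |P∩Q| = 7 − 1.5573 = 5.44.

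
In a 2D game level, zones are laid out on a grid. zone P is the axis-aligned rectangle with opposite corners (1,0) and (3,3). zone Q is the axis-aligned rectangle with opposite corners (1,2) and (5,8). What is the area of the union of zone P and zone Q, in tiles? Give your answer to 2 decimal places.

By inclusion–exclusion:
Individual areas: |zone P| = 6, |zone Q| = 24.
|zone P∩zone Q|: x∈[1,3], y∈[2,3] → 2·1 = 2.
|zone P ∪ zone Q| = 30 − 2 = 28.00.

28.00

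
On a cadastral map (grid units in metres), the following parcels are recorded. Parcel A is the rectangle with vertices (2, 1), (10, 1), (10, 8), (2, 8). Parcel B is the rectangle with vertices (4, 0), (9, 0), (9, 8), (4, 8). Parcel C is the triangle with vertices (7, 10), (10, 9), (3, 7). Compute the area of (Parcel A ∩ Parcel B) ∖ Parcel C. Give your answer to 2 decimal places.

34.15

|Parcel A ∩ Parcel B| = 35.
|(Parcel A ∩ Parcel B) ∩ Parcel C| = 0.8512.
|(Parcel A ∩ Parcel B) ∖ Parcel C| = 35 − 0.8512 = 34.15.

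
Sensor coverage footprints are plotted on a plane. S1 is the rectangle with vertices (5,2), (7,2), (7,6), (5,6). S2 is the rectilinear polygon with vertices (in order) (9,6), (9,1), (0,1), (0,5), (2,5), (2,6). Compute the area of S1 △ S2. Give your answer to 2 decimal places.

|S1| = 8, |S2| = 43, |S1∩S2| = 8.
|S1 △ S2| = |S1| + |S2| − 2·|S1∩S2| = 8 + 43 − 16 = 35.00.

35.00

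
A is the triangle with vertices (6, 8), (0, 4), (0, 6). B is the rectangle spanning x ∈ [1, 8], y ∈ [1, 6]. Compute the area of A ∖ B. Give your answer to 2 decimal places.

|A| = 6, |A∩B| = 1.3333.
|A ∖ B| = |A| − |A∩B| = 6 − 1.3333 = 4.67.

4.67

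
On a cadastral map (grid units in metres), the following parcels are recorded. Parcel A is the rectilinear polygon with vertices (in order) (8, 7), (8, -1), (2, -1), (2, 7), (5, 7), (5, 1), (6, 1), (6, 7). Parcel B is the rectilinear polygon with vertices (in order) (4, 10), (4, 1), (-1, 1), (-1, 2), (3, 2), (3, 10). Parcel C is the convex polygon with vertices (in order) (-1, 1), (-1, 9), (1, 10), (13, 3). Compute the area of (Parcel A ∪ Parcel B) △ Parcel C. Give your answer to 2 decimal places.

|Parcel A ∪ Parcel B| = 48.
|(Parcel A ∪ Parcel B) ∩ Parcel C| = 28.6786.
|(Parcel A ∪ Parcel B) △ Parcel C| = 48 + 69 − 57.3571 = 59.64.

59.64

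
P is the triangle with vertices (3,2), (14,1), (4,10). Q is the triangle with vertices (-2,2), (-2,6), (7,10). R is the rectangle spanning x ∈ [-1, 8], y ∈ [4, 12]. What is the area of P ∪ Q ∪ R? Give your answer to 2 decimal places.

101.92

By inclusion–exclusion:
Individual areas: |P| = 44.5, |Q| = 18, |R| = 72.
|P∩Q| = 1.7088.
|P∩R| = 19.05.
|Q∩R| = 13.5278.
|P∩Q∩R| = 1.7088.
|P ∪ Q ∪ R| = 134.5 − 34.2866 + 1.7088 = 101.92.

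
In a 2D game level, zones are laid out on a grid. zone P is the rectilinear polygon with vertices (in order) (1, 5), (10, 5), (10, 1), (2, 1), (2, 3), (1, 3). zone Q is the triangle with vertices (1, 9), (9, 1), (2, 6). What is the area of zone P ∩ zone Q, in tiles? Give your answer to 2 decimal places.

3.20

The intersection is the polygon with vertices (5,5), (9,1), (3.4,5).
By the shoelace formula its area is 3.20.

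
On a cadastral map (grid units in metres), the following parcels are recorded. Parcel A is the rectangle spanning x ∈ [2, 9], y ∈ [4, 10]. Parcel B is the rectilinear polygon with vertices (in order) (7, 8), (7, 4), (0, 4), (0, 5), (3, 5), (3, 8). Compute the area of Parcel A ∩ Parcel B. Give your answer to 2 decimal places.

17.00

The intersection is the polygon with vertices (2,5), (3,5), (3,8), (7,8), (7,4), (2,4).
By the shoelace formula its area is 17.00.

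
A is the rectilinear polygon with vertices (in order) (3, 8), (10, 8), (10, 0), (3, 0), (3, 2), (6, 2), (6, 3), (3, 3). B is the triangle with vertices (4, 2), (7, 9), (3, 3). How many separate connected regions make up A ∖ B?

2

A ∖ B splits into 2 disjoint pieces (area 8.3333, area 40.5).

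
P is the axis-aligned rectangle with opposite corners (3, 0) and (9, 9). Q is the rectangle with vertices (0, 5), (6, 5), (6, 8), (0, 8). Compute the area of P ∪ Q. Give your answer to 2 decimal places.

By inclusion–exclusion:
Individual areas: |P| = 54, |Q| = 18.
|P∩Q|: x∈[3,6], y∈[5,8] → 3·3 = 9.
|P ∪ Q| = 72 − 9 = 63.00.

63.00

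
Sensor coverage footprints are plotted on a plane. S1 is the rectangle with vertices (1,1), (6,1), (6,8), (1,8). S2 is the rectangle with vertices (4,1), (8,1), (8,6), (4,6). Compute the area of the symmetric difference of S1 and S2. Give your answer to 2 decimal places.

35.00

|S1∩S2|: x∈[4,6], y∈[1,6] → 2·5 = 10.
|S1 △ S2| = |S1| + |S2| − 2·|S1∩S2| = 35 + 20 − 20 = 35.00.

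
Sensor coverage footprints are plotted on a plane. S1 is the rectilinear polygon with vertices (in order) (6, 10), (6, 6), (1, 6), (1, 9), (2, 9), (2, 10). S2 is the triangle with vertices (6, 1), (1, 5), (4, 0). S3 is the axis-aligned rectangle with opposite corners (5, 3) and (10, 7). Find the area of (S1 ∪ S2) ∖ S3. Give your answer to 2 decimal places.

|S1 ∪ S2| = 25.5.
|(S1 ∪ S2) ∩ S3| = 1.
|(S1 ∪ S2) ∖ S3| = 25.5 − 1 = 24.50.

24.50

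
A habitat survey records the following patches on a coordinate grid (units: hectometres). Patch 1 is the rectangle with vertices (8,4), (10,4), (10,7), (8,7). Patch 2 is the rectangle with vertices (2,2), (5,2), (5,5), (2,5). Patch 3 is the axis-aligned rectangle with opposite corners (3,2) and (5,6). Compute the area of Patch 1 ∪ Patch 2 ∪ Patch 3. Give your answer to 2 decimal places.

17.00

By inclusion–exclusion:
Individual areas: |Patch 1| = 6, |Patch 2| = 9, |Patch 3| = 8.
|Patch 1∩Patch 2| = 0 (no overlap).
|Patch 1∩Patch 3| = 0 (no overlap).
|Patch 2∩Patch 3|: x∈[3,5], y∈[2,5] → 2·3 = 6.
|Patch 1∩Patch 2∩Patch 3| = 0.
|Patch 1 ∪ Patch 2 ∪ Patch 3| = 23 − 6 + 0 = 17.00.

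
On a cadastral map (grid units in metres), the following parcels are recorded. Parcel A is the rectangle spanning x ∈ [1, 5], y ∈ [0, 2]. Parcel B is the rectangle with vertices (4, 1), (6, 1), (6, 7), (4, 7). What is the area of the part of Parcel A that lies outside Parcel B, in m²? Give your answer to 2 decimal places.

7.00

|Parcel A∩Parcel B|: x∈[4,5], y∈[1,2] → 1·1 = 1.
|Parcel A| = 8.
|Parcel A ∖ Parcel B| = |Parcel A| − |Parcel A∩Parcel B| = 8 − 1 = 7.00.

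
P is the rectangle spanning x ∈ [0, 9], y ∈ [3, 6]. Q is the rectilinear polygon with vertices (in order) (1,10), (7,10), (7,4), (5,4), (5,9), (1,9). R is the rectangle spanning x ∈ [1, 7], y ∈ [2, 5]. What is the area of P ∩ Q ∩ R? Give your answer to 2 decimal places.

2.00

The intersection is the polygon with vertices (7,4), (5,4), (5,5), (7,5).
By the shoelace formula its area is 2.00.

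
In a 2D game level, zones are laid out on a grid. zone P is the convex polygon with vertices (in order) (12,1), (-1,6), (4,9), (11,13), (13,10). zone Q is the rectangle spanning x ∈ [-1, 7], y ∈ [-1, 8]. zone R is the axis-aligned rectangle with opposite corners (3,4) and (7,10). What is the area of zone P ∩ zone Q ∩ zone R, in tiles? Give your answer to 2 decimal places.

The intersection is the polygon with vertices (7,8), (7,4), (4.2,4), (3,4.462), (3,8).
By the shoelace formula its area is 15.72.

15.72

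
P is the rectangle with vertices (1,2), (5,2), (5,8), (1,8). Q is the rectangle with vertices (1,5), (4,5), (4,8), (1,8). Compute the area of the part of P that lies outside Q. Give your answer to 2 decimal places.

15.00

|P∩Q|: x∈[1,4], y∈[5,8] → 3·3 = 9.
|P| = 24.
|P ∖ Q| = |P| − |P∩Q| = 24 − 9 = 15.00.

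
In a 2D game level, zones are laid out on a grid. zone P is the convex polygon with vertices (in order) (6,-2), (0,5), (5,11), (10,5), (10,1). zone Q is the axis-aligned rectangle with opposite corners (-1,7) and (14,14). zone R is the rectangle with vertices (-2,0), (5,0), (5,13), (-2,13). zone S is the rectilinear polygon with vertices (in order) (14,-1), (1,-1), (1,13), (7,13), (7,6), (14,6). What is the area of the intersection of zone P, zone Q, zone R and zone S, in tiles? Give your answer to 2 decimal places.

6.67

The intersection is the polygon with vertices (5,11), (5,7), (1.667,7).
By the shoelace formula its area is 6.67.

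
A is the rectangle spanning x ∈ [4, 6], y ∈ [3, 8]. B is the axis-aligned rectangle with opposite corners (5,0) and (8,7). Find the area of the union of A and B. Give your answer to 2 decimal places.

27.00

By inclusion–exclusion:
Individual areas: |A| = 10, |B| = 21.
|A∩B|: x∈[5,6], y∈[3,7] → 1·4 = 4.
|A ∪ B| = 31 − 4 = 27.00.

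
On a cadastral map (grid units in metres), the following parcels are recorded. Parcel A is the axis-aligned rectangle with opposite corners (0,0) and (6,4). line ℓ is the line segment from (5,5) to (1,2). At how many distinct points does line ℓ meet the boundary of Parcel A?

The segment meets the boundary at (3.667,4).

1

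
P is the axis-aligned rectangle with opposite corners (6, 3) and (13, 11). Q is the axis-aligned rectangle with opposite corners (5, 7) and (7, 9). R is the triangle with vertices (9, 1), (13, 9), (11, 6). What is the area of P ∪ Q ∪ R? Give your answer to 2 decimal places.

By inclusion–exclusion:
Individual areas: |P| = 56, |Q| = 4, |R| = 2.
|P∩Q|: x∈[6,7], y∈[7,9] → 1·2 = 2.
|P∩R| = 1.8.
|Q∩R| = 0.
|P∩Q∩R| = 0.
|P ∪ Q ∪ R| = 62 − 3.8 + 0 = 58.20.

58.20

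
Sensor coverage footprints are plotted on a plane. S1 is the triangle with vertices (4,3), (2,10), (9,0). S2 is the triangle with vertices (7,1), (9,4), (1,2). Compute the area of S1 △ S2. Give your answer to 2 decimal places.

17.36

|S1| = 14.5, |S2| = 10, |S1∩S2| = 3.568.
|S1 △ S2| = |S1| + |S2| − 2·|S1∩S2| = 14.5 + 10 − 7.136 = 17.36.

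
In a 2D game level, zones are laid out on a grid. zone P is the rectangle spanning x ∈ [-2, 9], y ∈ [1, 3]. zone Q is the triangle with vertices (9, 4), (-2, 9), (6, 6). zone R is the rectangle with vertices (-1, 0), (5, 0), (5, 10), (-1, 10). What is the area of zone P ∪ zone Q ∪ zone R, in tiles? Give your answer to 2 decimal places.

71.59

By inclusion–exclusion:
Individual areas: |zone P| = 22, |zone Q| = 3.5, |zone R| = 60.
|zone P∩zone Q| = 0.
|zone P∩zone R|: x∈[-1,5], y∈[1,3] → 6·2 = 12.
|zone Q∩zone R| = 1.9091.
|zone P∩zone Q∩zone R| = 0.
|zone P ∪ zone Q ∪ zone R| = 85.5 − 13.9091 + 0 = 71.59.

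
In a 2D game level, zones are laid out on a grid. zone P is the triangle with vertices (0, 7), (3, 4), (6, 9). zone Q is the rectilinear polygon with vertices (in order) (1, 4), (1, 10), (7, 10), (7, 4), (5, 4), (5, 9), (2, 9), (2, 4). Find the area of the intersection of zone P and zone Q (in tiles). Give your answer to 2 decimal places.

2.67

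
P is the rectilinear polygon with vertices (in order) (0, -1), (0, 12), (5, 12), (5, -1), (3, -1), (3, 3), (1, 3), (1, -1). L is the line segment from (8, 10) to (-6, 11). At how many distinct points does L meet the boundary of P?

2

The segment meets the boundary at (0,10.571), (5,10.214).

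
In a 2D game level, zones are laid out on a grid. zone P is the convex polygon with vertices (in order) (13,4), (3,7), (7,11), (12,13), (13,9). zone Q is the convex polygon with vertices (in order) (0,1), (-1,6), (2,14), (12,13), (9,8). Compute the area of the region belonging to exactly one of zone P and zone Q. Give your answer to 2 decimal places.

|zone P| = 52, |zone Q| = 89.5, |zone P∩zone Q| = 24.2629.
|zone P △ zone Q| = |zone P| + |zone Q| − 2·|zone P∩zone Q| = 52 + 89.5 − 48.5258 = 92.97.

92.97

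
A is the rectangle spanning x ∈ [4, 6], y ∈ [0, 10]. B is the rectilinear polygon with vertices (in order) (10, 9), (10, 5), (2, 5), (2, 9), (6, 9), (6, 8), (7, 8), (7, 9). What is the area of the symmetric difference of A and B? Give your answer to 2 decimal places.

35.00

|A| = 20, |B| = 31, |A∩B| = 8.
|A △ B| = |A| + |B| − 2·|A∩B| = 20 + 31 − 16 = 35.00.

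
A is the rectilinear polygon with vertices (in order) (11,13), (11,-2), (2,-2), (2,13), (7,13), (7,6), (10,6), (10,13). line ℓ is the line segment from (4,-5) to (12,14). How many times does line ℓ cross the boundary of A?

The segment meets the boundary at (11,11.625), (10,9.25), (8.632,6), (5.263,-2).

4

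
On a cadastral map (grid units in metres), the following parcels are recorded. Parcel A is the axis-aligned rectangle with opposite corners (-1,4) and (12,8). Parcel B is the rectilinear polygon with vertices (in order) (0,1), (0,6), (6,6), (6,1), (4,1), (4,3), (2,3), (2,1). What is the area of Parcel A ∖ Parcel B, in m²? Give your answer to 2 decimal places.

|Parcel A| = 52, |Parcel A∩Parcel B| = 12.
|Parcel A ∖ Parcel B| = |Parcel A| − |Parcel A∩Parcel B| = 52 − 12 = 40.00.

40.00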